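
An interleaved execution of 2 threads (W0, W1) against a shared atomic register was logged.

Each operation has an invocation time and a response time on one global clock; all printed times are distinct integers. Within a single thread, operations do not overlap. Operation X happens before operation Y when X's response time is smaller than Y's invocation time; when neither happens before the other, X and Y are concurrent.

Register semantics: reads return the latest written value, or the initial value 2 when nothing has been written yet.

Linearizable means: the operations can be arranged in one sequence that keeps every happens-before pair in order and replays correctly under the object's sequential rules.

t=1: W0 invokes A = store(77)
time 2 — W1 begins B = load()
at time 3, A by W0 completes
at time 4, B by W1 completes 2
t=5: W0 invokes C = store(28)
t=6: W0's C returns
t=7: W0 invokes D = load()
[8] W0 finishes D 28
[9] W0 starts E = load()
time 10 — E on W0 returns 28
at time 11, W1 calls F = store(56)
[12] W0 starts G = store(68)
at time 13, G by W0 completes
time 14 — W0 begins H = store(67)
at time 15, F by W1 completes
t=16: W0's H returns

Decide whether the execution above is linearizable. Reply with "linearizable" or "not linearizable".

witness order: B, A, C, D, E, F, G, H
step 1: B load() → 2 — value 2
step 2: A store(77) — value 77
step 3: C store(28) — value 28
step 4: D load() → 28 — value 28
step 5: E load() → 28 — value 28
step 6: F store(56) — value 56
step 7: G store(68) — value 68
step 8: H store(67) — value 67

linearizable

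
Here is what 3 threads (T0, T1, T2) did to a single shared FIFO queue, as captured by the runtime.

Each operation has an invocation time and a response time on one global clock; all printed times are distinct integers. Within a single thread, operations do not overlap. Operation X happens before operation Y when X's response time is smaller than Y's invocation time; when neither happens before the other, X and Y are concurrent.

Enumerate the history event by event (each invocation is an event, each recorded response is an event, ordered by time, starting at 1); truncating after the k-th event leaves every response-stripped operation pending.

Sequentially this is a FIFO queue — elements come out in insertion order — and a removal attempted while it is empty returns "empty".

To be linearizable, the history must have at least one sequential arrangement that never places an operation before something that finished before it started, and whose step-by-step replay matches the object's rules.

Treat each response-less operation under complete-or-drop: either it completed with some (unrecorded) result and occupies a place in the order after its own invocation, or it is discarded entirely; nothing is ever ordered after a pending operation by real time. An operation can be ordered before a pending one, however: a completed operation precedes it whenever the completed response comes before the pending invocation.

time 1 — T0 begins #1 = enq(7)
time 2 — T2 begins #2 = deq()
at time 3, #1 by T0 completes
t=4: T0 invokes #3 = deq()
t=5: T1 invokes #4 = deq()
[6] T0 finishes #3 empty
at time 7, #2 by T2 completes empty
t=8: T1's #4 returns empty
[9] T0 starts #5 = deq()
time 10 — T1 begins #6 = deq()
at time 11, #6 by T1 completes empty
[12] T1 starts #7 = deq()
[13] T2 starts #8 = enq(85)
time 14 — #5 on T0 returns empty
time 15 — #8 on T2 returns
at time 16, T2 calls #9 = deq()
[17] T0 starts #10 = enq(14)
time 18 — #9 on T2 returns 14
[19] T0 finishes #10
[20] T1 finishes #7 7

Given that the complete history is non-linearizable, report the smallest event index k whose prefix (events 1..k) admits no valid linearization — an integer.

events 1..7 are still linearizable — one witness is #1, #4, #2, #3:
step 1: #1 enq(7) — queue <7>
step 2: #4 deq() (pending, included) — queue <>
step 3: #2 deq() → empty — queue <>
step 4: #3 deq() → empty — queue <>
event 8 — #4's response, time 8 — after it, nothing linearizes
take #1, #2, #3, #4: step 2 already fails, because #2 deq() → empty cannot occur there
take #1, #2, #4, #3: step 2 already fails, because #2 deq() → empty cannot occur there

8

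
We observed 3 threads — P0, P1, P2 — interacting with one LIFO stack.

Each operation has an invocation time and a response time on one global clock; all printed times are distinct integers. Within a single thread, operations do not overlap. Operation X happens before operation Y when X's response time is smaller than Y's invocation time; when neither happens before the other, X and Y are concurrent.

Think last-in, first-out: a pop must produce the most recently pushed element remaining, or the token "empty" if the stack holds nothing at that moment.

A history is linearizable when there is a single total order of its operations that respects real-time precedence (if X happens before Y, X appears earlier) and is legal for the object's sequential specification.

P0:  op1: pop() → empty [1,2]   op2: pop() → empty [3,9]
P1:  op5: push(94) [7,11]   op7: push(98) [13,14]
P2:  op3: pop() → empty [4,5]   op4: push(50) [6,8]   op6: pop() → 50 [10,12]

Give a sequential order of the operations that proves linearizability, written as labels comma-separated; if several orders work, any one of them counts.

op1, op2, op3, op4, op6, op5, op7

after step 1 (op1 pop() → empty): stack <>
after step 2 (op2 pop() → empty): stack <>
after step 3 (op3 pop() → empty): stack <>
after step 4 (op4 push(50)): stack <50>
after step 5 (op6 pop() → 50): stack <>
after step 6 (op5 push(94)): stack <94>
after step 7 (op7 push(98)): stack <94,98>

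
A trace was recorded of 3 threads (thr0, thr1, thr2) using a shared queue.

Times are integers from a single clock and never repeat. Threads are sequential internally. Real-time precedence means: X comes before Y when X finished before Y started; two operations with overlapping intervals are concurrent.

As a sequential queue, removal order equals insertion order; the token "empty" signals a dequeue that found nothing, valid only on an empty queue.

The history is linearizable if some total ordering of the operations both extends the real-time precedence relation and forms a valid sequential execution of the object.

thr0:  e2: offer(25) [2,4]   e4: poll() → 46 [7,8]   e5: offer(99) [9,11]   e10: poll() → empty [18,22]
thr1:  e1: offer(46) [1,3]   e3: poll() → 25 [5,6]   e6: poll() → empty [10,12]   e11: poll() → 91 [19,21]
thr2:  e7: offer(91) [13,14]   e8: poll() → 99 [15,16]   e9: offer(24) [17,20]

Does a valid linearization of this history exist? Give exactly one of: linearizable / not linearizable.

linearizable

witness order: e2, e1, e3, e4, e6, e5, e7, e8, e11, e10, e9
1. e2 offer(25), leaving queue <25>
2. e1 offer(46), leaving queue <25,46>
3. e3 poll() → 25, leaving queue <46>
4. e4 poll() → 46, leaving queue <>
5. e6 poll() → empty, leaving queue <>
6. e5 offer(99), leaving queue <99>
7. e7 offer(91), leaving queue <99,91>
8. e8 poll() → 99, leaving queue <91>
9. e11 poll() → 91, leaving queue <>
10. e10 poll() → empty, leaving queue <>
11. e9 offer(24), leaving queue <24>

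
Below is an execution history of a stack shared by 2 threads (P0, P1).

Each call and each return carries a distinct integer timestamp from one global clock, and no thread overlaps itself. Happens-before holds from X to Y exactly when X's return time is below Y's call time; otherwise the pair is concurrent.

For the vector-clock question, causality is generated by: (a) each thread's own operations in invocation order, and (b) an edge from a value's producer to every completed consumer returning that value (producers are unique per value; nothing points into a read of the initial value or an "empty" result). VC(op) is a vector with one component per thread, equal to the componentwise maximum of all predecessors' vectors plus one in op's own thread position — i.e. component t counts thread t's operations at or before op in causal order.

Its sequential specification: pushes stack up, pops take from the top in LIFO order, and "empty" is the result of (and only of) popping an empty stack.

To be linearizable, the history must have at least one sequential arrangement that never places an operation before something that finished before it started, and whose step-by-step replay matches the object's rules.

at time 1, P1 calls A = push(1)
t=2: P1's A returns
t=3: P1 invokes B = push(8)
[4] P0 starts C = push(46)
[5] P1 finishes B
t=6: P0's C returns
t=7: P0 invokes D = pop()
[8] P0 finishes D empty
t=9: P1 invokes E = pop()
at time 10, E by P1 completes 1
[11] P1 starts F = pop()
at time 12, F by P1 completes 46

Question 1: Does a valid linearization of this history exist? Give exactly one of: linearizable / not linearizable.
cut after 7 events: linearizable; cut after 8 events (D responds, time 8): not linearizable
all 2 real-time-respecting orders fail — 4 completed stack operations, no legal replay
take A, B, C, D: step 4 already fails, because D pop() → empty cannot occur there
take A, C, B, D: step 4 already fails, because D pop() → empty cannot occur there

not linearizable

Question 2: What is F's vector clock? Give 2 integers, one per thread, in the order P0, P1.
VC(A, invoked at 1): no causal predecessors; +1 on P1 → (0, 1)
VC(C, invoked at 4): no causal predecessors; +1 on P0 → (1, 0)
invoked at 3, B merges VC(A)=(0, 1) and bumps P1's slot → (0, 2)
invoked at 7, D merges VC(C)=(1, 0) and bumps P0's slot → (2, 0)
invoked at 9, E merges VC(A)=(0, 1), VC(B)=(0, 2) and bumps P1's slot → (0, 3)
invoked at 11, F merges VC(C)=(1, 0), VC(E)=(0, 3) and bumps P1's slot → (1, 4)
target: VC(F) = (1, 4)

(1, 4)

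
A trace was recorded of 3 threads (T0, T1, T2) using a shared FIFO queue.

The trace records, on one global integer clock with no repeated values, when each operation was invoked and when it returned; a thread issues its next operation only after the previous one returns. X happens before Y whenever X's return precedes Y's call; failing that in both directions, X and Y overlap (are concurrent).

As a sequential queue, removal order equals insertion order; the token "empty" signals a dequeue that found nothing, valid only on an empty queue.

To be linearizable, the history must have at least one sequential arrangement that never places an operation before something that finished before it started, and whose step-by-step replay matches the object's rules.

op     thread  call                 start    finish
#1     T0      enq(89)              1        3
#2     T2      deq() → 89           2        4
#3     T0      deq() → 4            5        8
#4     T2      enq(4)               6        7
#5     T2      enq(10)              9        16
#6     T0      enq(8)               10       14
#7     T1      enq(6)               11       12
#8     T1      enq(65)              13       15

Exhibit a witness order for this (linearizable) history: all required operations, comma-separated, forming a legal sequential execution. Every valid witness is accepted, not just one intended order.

after step 1 (#1 enq(89)): queue <89>
after step 2 (#2 deq() → 89): queue <>
after step 3 (#4 enq(4)): queue <4>
after step 4 (#3 deq() → 4): queue <>
after step 5 (#5 enq(10)): queue <10>
after step 6 (#6 enq(8)): queue <10,8>
after step 7 (#7 enq(6)): queue <10,8,6>
after step 8 (#8 enq(65)): queue <10,8,6,65>

#1, #2, #4, #3, #5, #6, #7, #8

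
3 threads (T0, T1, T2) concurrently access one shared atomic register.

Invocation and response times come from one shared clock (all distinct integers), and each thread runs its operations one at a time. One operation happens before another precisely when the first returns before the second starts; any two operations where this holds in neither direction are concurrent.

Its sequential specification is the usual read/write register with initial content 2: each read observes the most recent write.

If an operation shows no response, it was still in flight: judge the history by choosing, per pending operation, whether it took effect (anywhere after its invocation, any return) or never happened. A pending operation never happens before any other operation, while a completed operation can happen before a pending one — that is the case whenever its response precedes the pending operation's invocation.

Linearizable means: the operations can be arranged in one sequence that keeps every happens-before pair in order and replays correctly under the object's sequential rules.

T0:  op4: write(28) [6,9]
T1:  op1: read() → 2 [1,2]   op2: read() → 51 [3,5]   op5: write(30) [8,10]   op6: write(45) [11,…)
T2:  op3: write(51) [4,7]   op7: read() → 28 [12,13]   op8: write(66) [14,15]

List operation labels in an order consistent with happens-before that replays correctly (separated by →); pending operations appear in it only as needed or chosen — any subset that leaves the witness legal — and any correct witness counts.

op1 → op3 → op2 → op5 → op4 → op7 → op6 → op8

after step 1 (op1 read() → 2): value 2
after step 2 (op3 write(51)): value 51
after step 3 (op2 read() → 51): value 51
after step 4 (op5 write(30)): value 30
after step 5 (op4 write(28)): value 28
after step 6 (op7 read() → 28): value 28
after step 7 (op6 write(45) (pending, included)): value 45
after step 8 (op8 write(66)): value 66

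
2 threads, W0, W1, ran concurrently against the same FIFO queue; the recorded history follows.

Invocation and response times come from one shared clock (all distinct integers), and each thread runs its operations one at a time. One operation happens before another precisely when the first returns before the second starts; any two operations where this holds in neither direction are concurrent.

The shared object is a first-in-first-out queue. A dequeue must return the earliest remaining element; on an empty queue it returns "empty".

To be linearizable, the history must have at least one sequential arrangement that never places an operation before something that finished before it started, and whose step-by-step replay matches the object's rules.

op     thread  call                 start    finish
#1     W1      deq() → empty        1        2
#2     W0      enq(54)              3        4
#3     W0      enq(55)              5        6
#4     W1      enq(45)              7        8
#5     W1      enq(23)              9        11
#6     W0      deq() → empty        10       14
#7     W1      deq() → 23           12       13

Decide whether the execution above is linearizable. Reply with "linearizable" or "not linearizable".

prefix check: 1..12 passes, 1..13 fails once #7's time-13 response joins
a single order respects real time; the 6 completed FIFO queue operations fail replay along it
completion choices over the 1 pending operation (#6) were checked; none helps
take #1, #2, #3, #4, #5, #7 (pending dropped): step 6 already fails, because #7 deq() → 23 cannot occur there

not linearizable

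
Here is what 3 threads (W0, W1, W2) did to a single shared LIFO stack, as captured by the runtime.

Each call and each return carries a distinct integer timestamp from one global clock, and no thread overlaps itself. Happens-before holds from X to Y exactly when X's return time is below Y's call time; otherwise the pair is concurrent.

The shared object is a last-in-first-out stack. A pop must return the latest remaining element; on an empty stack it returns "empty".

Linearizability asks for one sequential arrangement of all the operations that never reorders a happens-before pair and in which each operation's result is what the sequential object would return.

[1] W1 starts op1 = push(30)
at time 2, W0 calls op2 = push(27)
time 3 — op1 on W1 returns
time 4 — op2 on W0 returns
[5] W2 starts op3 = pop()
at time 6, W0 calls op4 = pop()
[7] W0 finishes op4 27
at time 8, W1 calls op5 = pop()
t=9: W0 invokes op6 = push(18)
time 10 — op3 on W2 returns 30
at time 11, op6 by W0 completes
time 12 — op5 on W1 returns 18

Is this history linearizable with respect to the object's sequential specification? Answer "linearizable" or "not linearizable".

a witness: op1, op2, op4, op3, op6, op5
1. op1 push(30), leaving stack <30>
2. op2 push(27), leaving stack <30,27>
3. op4 pop() → 27, leaving stack <30>
4. op3 pop() → 30, leaving stack <>
5. op6 push(18), leaving stack <18>
6. op5 pop() → 18, leaving stack <>

linearizable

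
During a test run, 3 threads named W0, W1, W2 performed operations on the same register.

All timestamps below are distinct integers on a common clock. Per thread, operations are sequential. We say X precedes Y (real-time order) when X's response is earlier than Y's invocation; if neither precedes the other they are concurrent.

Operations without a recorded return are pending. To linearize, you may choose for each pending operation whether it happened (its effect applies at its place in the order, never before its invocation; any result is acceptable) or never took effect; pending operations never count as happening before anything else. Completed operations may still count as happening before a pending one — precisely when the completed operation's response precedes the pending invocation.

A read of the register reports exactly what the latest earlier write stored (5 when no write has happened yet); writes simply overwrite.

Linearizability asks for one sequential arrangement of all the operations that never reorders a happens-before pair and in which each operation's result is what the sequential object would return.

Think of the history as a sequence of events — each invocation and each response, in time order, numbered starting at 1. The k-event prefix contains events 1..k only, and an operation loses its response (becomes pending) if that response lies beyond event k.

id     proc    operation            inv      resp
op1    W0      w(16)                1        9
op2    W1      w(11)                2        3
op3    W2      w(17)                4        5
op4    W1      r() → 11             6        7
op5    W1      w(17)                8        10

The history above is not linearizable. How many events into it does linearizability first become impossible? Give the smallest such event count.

7

one valid order for events 1..6 is op1, op2, op3:
after step 1 (op1 w(16) (pending, included)): value 16
after step 2 (op2 w(11)): value 11
after step 3 (op3 w(17)): value 17
event 7 — op4's response, time 7 — after it, nothing linearizes
completion choices over the 1 pending operation (op1) were checked; none helps
e.g. op2, op3, op4 (pending dropped): illegal at step 3, since op4 r() → 11 cannot apply there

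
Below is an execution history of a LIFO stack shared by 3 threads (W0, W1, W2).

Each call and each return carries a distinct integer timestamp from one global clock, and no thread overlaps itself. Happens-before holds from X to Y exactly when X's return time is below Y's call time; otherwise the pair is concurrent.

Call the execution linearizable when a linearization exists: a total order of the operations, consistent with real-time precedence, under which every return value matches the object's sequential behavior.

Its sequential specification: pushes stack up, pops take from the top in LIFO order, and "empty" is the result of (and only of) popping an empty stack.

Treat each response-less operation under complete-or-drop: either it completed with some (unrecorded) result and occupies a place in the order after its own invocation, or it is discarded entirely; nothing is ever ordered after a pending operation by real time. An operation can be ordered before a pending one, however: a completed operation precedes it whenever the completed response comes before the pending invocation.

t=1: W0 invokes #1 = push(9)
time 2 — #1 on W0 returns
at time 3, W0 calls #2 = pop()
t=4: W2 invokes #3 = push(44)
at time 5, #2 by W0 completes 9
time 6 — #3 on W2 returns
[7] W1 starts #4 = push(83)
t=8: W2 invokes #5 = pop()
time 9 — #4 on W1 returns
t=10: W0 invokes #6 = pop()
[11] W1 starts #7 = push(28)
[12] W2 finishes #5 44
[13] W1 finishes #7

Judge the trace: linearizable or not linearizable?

one valid linearization: #1, #2, #3, #4, #6, #5, #7
step 1: #1 push(9) — stack <9>
step 2: #2 pop() → 9 — stack <>
step 3: #3 push(44) — stack <44>
step 4: #4 push(83) — stack <44,83>
step 5: #6 pop() (pending, included) — stack <44>
step 6: #5 pop() → 44 — stack <>
step 7: #7 push(28) — stack <28>

linearizable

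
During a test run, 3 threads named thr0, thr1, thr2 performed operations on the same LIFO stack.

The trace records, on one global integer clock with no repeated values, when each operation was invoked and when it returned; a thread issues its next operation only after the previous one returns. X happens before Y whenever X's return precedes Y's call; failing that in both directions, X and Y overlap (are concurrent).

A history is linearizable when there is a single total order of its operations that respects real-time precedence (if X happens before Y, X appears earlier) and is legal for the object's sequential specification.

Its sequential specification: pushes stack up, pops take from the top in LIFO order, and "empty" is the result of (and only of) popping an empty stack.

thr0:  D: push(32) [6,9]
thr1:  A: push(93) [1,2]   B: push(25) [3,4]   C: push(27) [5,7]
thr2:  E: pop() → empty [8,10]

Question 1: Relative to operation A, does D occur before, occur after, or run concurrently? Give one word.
after

D spans [6,9], A spans [1,2]
resp(A)=2 < inv(D)=6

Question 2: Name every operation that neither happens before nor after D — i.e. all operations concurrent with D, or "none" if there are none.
C, E

overlap test against D [6,9]: concurrent iff the interval meets 6..9
A [1,2]: before
B [3,4]: before
C [5,7]: concurrent
E [8,10]: concurrent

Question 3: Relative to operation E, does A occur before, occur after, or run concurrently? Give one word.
before

A spans [1,2], E spans [8,10]
resp(A)=2 < inv(E)=8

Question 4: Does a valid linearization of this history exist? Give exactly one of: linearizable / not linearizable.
not linearizable

the violation lands at event 10, E's response at time 10: events 1..9 linearize, events 1..10 do not
all 3 real-time-respecting orders fail — 5 completed LIFO stack operations, no legal replay
one such order, A, B, C, D, E, breaks at step 5 where E pop() → empty is illegal
one such order, A, B, C, E, D, breaks at step 4 where E pop() → empty is illegal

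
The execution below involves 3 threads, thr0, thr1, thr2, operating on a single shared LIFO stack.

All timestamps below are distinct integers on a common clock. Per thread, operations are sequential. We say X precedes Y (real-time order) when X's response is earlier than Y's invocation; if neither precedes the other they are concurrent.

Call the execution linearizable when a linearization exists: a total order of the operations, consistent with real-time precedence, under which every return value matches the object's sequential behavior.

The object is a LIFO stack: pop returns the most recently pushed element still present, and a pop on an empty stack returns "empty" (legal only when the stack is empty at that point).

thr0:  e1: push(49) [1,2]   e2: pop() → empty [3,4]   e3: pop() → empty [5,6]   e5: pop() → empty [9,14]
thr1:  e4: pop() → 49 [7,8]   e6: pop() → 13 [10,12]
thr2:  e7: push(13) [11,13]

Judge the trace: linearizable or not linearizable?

prefix check: 1..3 passes, 1..4 fails once e2's time-4 response joins
a single order respects real time; the 2 completed LIFO stack operations fail replay along it
take e1, e2: step 2 already fails, because e2 pop() → empty cannot occur there

not linearizable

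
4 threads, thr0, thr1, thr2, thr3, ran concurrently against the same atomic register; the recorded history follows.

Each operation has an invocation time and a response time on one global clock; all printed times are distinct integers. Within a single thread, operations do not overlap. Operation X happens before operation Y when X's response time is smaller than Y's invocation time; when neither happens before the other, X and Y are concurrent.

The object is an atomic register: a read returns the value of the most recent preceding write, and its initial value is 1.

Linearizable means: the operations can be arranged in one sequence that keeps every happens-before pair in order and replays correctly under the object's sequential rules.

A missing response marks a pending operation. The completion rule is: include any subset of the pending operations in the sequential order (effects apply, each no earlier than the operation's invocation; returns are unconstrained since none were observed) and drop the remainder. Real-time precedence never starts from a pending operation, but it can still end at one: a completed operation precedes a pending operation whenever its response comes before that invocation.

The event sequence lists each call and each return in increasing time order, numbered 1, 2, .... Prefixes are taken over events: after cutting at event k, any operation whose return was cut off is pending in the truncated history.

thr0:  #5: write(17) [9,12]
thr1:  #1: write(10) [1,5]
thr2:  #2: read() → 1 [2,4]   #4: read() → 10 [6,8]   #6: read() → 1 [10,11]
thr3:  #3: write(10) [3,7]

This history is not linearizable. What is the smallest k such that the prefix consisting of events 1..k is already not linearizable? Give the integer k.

one valid order for events 1..10 is #2, #1, #3, #4:
1. #2 read() → 1, leaving value 1
2. #1 write(10), leaving value 10
3. #3 write(10), leaving value 10
4. #4 read() → 10, leaving value 10
adding event 11 (#6 responds at 11) leaves no legal real-time order
no completion choice of the 1 pending operation (#5) rescues it — every subset was tried
sample order #1, #2, #3, #4, #6 (pending dropped) stalls at step 2 — #2 read() → 1 has no legal effect
sample order #1, #2, #4, #3, #6 (pending dropped) stalls at step 2 — #2 read() → 1 has no legal effect

11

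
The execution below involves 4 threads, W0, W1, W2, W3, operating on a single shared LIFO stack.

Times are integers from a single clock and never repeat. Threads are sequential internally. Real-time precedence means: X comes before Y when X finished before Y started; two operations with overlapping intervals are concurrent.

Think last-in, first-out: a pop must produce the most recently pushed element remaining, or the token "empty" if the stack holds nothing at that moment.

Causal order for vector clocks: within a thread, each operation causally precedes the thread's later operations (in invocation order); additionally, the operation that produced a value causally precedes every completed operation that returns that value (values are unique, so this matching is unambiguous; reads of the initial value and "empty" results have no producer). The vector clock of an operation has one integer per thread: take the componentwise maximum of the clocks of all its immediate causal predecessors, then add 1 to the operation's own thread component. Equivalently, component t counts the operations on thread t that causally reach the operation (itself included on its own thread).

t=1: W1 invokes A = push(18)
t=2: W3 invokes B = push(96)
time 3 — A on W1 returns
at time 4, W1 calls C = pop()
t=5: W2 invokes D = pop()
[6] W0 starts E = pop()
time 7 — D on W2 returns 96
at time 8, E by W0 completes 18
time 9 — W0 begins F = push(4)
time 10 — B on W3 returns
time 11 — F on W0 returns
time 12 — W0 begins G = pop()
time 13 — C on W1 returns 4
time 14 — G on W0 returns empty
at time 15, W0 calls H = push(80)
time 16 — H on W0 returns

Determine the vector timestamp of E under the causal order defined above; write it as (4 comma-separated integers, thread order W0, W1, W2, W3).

(1, 1, 0, 0)

VC(B, invoked at 2): no causal predecessors; +1 on W3 → (0, 0, 0, 1)
VC(A, invoked at 1): no causal predecessors; +1 on W1 → (0, 1, 0, 0)
merge at D (invoked 5): VC(B)=(0, 0, 0, 1), own-thread bump on W2 → (0, 0, 1, 1)
merge at E (invoked 6): VC(A)=(0, 1, 0, 0), own-thread bump on W0 → (1, 1, 0, 0)
merge at F (invoked 9): VC(E)=(1, 1, 0, 0), own-thread bump on W0 → (2, 1, 0, 0)
merge at C (invoked 4): VC(A)=(0, 1, 0, 0), VC(F)=(2, 1, 0, 0), own-thread bump on W1 → (2, 2, 0, 0)
merge at G (invoked 12): VC(F)=(2, 1, 0, 0), own-thread bump on W0 → (3, 1, 0, 0)
merge at H (invoked 15): VC(G)=(3, 1, 0, 0), own-thread bump on W0 → (4, 1, 0, 0)
target: VC(E) = (1, 1, 0, 0)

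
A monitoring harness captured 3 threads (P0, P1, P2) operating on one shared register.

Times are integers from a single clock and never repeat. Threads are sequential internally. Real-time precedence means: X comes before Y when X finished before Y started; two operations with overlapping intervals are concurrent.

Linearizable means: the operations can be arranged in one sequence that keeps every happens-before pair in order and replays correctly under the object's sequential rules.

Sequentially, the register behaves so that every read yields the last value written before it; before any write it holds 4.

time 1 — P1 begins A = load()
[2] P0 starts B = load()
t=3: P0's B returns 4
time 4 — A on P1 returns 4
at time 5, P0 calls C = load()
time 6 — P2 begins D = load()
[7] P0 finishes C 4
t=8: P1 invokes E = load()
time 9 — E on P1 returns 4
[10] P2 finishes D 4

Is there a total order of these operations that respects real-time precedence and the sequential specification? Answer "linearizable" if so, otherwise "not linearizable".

a witness: A, B, C, D, E
after step 1 (A load() → 4): value 4
after step 2 (B load() → 4): value 4
after step 3 (C load() → 4): value 4
after step 4 (D load() → 4): value 4
after step 5 (E load() → 4): value 4

linearizable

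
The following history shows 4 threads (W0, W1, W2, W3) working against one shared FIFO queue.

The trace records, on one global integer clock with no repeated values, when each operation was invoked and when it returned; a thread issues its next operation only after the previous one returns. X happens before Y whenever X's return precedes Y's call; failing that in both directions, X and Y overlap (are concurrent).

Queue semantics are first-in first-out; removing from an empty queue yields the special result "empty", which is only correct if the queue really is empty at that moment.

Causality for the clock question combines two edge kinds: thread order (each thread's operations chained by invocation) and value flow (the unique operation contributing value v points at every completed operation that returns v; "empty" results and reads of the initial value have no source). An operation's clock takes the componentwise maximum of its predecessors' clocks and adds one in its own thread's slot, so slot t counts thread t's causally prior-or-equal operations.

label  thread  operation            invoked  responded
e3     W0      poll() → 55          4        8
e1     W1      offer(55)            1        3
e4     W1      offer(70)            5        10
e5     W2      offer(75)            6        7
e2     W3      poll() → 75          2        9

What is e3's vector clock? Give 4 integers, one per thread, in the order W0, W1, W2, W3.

no predecessors for e5 (invoked 6): W2 increments from zero → (0, 0, 1, 0)
no predecessors for e1 (invoked 1): W1 increments from zero → (0, 1, 0, 0)
from VC(e5)=(0, 0, 1, 0), e2 (invoked 2) maxes components and bumps W3 → (0, 0, 1, 1)
from VC(e1)=(0, 1, 0, 0), e4 (invoked 5) maxes components and bumps W1 → (0, 2, 0, 0)
from VC(e1)=(0, 1, 0, 0), e3 (invoked 4) maxes components and bumps W0 → (1, 1, 0, 0)
target: VC(e3) = (1, 1, 0, 0)

(1, 1, 0, 0)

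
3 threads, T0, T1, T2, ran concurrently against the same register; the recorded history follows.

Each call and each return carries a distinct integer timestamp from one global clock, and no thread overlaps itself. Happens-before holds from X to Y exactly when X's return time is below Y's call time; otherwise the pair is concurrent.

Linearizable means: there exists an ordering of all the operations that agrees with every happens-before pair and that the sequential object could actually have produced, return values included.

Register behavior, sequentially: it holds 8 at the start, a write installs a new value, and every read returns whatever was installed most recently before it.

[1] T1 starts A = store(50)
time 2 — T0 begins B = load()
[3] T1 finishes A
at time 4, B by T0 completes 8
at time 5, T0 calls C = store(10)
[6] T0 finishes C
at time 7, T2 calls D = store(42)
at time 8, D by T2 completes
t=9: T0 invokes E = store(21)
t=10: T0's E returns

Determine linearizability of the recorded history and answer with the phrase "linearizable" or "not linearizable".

a witness: B, A, C, D, E
step 1: B load() → 8 — value 8
step 2: A store(50) — value 50
step 3: C store(10) — value 10
step 4: D store(42) — value 42
step 5: E store(21) — value 21

linearizable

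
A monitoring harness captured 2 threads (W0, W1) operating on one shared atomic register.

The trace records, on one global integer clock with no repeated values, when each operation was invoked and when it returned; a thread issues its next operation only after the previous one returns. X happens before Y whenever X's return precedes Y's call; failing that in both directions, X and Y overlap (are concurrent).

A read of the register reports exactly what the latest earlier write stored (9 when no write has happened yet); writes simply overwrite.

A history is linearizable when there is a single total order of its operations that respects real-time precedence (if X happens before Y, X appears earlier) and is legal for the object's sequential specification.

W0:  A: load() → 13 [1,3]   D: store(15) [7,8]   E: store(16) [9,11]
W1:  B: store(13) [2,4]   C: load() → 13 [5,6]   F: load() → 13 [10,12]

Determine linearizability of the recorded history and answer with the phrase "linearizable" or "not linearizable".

cut after 11 events: linearizable; cut after 12 events (F responds, time 12): not linearizable
4 orders of the 6 completed atomic register ops respect real time; none is legal
for example A, B, C, D, E, F fails at step 1: A load() → 13 is not legal there
for example A, B, C, D, F, E fails at step 1: A load() → 13 is not legal there

not linearizable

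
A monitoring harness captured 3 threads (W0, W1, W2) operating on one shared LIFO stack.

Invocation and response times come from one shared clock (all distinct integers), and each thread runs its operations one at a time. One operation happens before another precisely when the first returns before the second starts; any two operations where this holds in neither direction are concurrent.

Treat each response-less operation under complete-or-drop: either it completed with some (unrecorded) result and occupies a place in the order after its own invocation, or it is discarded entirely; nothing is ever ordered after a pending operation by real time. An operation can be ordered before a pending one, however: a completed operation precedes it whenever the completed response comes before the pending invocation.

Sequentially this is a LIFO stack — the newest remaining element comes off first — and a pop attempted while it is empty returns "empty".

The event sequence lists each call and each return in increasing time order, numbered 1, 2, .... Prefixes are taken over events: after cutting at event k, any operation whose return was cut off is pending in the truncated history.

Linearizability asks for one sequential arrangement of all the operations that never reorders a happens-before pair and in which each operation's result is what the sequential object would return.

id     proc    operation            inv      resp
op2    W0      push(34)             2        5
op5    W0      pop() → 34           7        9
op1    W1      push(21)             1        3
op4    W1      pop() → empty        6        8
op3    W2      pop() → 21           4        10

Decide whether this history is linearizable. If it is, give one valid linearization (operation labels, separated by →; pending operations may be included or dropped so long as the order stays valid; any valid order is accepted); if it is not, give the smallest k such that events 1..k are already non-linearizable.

after step 1 (op1 push(21)): stack <21>
after step 2 (op2 push(34)): stack <21,34>
after step 3 (op5 pop() → 34): stack <21>
after step 4 (op3 pop() → 21): stack <>
after step 5 (op4 pop() → empty): stack <>

linearizable — witness: op1 → op2 → op5 → op3 → op4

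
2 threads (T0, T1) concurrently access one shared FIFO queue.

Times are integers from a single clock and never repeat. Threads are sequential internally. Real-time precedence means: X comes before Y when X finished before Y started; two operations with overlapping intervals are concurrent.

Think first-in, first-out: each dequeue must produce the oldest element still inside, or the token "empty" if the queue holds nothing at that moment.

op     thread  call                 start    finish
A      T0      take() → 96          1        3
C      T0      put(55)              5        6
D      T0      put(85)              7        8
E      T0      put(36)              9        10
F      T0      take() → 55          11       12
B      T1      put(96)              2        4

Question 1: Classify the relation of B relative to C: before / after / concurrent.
B spans [2,4], C spans [5,6]
resp(B)=4 < inv(C)=5

before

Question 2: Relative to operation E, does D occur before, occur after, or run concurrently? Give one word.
D spans [7,8], E spans [9,10]
resp(D)=8 < inv(E)=9

before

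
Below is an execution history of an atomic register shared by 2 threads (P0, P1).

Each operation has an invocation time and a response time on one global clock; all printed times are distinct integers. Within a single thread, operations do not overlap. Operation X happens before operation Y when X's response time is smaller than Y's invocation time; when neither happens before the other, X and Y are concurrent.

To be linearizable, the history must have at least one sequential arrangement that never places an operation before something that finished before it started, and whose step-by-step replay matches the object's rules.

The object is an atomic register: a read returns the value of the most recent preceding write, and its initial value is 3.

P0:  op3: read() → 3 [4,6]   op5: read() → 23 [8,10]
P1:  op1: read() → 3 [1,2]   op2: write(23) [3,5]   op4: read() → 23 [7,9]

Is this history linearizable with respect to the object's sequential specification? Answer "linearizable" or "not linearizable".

linearizable

witness order: op1, op3, op2, op4, op5
after step 1 (op1 read() → 3): value 3
after step 2 (op3 read() → 3): value 3
after step 3 (op2 write(23)): value 23
after step 4 (op4 read() → 23): value 23
after step 5 (op5 read() → 23): value 23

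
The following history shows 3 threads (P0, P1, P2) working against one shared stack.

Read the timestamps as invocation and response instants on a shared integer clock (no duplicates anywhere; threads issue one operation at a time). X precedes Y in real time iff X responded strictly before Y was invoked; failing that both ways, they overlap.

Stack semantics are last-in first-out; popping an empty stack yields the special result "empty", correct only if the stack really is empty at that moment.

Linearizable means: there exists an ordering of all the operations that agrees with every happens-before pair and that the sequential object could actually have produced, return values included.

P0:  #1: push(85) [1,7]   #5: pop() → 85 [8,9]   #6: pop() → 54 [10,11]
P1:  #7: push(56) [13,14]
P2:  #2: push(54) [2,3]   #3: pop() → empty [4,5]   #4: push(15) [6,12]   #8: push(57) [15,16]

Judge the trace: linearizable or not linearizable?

through event 4 a valid linearization exists; event 5 (#3 responding at time 5) ends that
one real-time candidate order over the 2 completed operations — the stack replay rejects it
including or dropping the 1 pending operation (#1) in any combination fails
for example #2, #3 (pending dropped) fails at step 2: #3 pop() → empty is not legal there

not linearizable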